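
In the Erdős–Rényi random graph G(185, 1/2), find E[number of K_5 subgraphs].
E[# K_5] = C(185, 5) · (1/2)^C(5, 2) = 1710052162 / 2^10 = 855026081/512 ≈ 1669972.814453

For each 5-subset S of vertices (there are C(185, 5) = 1710052162 such S), let X_S = 1 if S induces a K_5 (all C(5, 2) = 10 edges present). Then P(X_S = 1) = (1/2)^10 = 1/1024. By linearity of expectation, E[# K_5] = C(185, 5) · (1/2)^10 = 1710052162 / 1024 = 855026081/512 ≈ 1669972.814453.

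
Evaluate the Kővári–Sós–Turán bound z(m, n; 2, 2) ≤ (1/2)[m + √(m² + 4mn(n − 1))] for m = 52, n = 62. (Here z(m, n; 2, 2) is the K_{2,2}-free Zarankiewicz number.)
z(52, 62; 2, 2) ≤ (1/2)[52 + √(52² + 4·52·62·61)] = (1/2)[52 + √789360] = 470.2297

Kővári–Sós–Turán: let r_1, ..., r_52 be the row sums and z = Σ r_i the total number of 1s. Each pair of columns can share at most one row with both entries 1 (else a 2×2 all-ones block appears), so Σ_i C(r_i, 2) ≤ C(62, 2) = 1891. By convexity Σ_i C(r_i, 2) ≥ 52·C(z/52, 2) = z(z − 52)/(2·52), giving z² − 52z − 52·62·61 ≤ 0 and hence z ≤ (1/2)[52 + √(2704 + 4·196664)] = (1/2)[52 + √789360] ≈ (1/2)(52 + 888.4593) = 470.2297.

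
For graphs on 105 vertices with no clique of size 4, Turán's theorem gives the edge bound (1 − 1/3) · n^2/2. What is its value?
Turán density bound = (2/3) · 105^2/2 = 3675

Turán's theorem: ex(n, K_{r+1}) is achieved by the complete r-partite Turán graph T(n, r) with parts as balanced as possible, and is at most (1 − 1/r) · n^2/2. For r = 3, n = 105: the density bound is (2/3) · 11025/2 = 3675. Since 3 ∣ 105, the Turán graph T(105, 3) has parts of equal size 35, and its edge count e(T(105, 3)) = 3675 attains the density bound exactly.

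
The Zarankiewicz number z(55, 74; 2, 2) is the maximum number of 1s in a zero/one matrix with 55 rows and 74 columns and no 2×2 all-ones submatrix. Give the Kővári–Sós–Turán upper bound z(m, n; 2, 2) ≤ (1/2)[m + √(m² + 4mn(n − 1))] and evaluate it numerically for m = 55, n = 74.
z(55, 74; 2, 2) ≤ (1/2)[55 + √(55² + 4·55·74·73)] = (1/2)[55 + √1191465] = 573.2712

Kővári–Sós–Turán: let r_1, ..., r_55 be the row sums and z = Σ r_i the total number of 1s. Each pair of columns can share at most one row with both entries 1 (else a 2×2 all-ones block appears), so Σ_i C(r_i, 2) ≤ C(74, 2) = 2701. By convexity Σ_i C(r_i, 2) ≥ 55·C(z/55, 2) = z(z − 55)/(2·55), giving z² − 55z − 55·74·73 ≤ 0 and hence z ≤ (1/2)[55 + √(3025 + 4·297110)] = (1/2)[55 + √1191465] ≈ (1/2)(55 + 1091.5425) = 573.2712.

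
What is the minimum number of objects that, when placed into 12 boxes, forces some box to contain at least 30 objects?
n = (30 − 1)·12 + 1 = 349

By the generalised pigeonhole principle, to guarantee some box contains ≥ r objects we need more than (r − 1) · k objects total. Threshold: n = (r − 1) · k + 1. With r = 30 and k = 12: n = 29 · 12 + 1 = 348 + 1 = 349. For n = 348 = 29 · 12, we can put exactly 29 objects in every box, avoiding 30 in any single one — so 349 is tight.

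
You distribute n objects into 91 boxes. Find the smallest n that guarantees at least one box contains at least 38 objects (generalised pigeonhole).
n = (38 − 1)·91 + 1 = 3368

By the generalised pigeonhole principle, to guarantee some box contains ≥ r objects we need more than (r − 1) · k objects total. Threshold: n = (r − 1) · k + 1. With r = 38 and k = 91: n = 37 · 91 + 1 = 3367 + 1 = 3368. For n = 3367 = 37 · 91, we can put exactly 37 objects in every box, avoiding 38 in any single one — so 3368 is tight.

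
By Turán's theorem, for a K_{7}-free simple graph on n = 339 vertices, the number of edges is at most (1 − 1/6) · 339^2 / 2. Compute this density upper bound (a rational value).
Turán density bound = (5/6) · 339^2/2 = 191535/4 ≈ 47883.75

Turán's theorem: ex(n, K_{r+1}) is achieved by the complete r-partite Turán graph T(n, r) with parts as balanced as possible, and is at most (1 − 1/r) · n^2/2. For r = 6, n = 339: the density bound is (5/6) · 114921/2 = 191535/4 ≈ 47883.75. The integer-valued extremum is e(T(339, 6)) = 47883, which is strictly less than the density bound 191535/4 since 6 ∤ 339 (the parts of T(339, 6) cannot all be equal).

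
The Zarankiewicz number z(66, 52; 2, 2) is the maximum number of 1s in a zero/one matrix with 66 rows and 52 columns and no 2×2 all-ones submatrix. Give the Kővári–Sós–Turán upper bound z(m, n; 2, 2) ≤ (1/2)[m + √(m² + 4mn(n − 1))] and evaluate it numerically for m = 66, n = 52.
z(66, 52; 2, 2) ≤ (1/2)[66 + √(66² + 4·66·52·51)] = (1/2)[66 + √704484] = 452.6677

Kővári–Sós–Turán: let r_1, ..., r_66 be the row sums and z = Σ r_i the total number of 1s. Each pair of columns can share at most one row with both entries 1 (else a 2×2 all-ones block appears), so Σ_i C(r_i, 2) ≤ C(52, 2) = 1326. By convexity Σ_i C(r_i, 2) ≥ 66·C(z/66, 2) = z(z − 66)/(2·66), giving z² − 66z − 66·52·51 ≤ 0 and hence z ≤ (1/2)[66 + √(4356 + 4·175032)] = (1/2)[66 + √704484] ≈ (1/2)(66 + 839.3355) = 452.6677.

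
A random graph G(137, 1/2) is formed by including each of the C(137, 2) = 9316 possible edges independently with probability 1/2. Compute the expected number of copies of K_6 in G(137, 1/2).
E[# K_6] = C(137, 6) · (1/2)^C(6, 2) = 8218472724 / 2^15 = 2054618181/8192 ≈ 250807.883423

For each 6-subset S of vertices (there are C(137, 6) = 8218472724 such S), let X_S = 1 if S induces a K_6 (all C(6, 2) = 15 edges present). Then P(X_S = 1) = (1/2)^15 = 1/32768. By linearity of expectation, E[# K_6] = C(137, 6) · (1/2)^15 = 8218472724 / 32768 = 2054618181/8192 ≈ 250807.883423.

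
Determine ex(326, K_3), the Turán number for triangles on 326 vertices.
ex(326, K_3) = ⌊326^2/4⌋ = 26569

Mantel (1907): a triangle-free graph on n vertices has at most ⌊n^2/4⌋ edges, with equality for the complete bipartite graph K_{⌊n/2⌋, ⌈n/2⌉}. For n = 326: ⌊326^2/4⌋ = ⌊106276/4⌋ = 26569. The extremal graph is K_{163, 163}, which has 163·163 = 26569 edges.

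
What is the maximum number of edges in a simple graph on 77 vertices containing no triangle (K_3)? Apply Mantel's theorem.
ex(77, K_3) = ⌊77^2/4⌋ = 1482

Mantel (1907): a triangle-free graph on n vertices has at most ⌊n^2/4⌋ edges, with equality for the complete bipartite graph K_{⌊n/2⌋, ⌈n/2⌉}. For n = 77: ⌊77^2/4⌋ = ⌊5929/4⌋ = 1482. The extremal graph is K_{38, 39}, which has 38·39 = 1482 edges.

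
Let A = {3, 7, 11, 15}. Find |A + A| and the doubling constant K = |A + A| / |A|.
K = |A + A| / |A| = 7/4

Enumerate A + A = {a + b : a, b ∈ A}. With |A| = 4, there are |A|^2 = 16 ordered sum pairs; collecting distinct values, A + A = {6, 10, 14, 18, 22, 26, 30}, so |A + A| = 7. Thus K = 7/4. Here |A + A| = 2|A| − 1 = 7, the minimum possible — so K = 7/4 is minimal, which holds iff A is an arithmetic progression.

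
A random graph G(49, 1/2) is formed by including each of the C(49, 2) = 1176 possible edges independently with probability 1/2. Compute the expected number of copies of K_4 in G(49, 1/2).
E[# K_4] = C(49, 4) · (1/2)^C(4, 2) = 211876 / 2^6 = 52969/16 = 3310.5625

For each 4-subset S of vertices (there are C(49, 4) = 211876 such S), let X_S = 1 if S induces a K_4 (all C(4, 2) = 6 edges present). Then P(X_S = 1) = (1/2)^6 = 1/64. By linearity of expectation, E[# K_4] = C(49, 4) · (1/2)^6 = 211876 / 64 = 52969/16 = 3310.5625.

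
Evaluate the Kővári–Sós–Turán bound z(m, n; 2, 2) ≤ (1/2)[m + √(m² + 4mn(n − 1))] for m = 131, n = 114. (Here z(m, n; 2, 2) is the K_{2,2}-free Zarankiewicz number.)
z(131, 114; 2, 2) ≤ (1/2)[131 + √(131² + 4·131·114·113)] = (1/2)[131 + √6767329] = 1366.2045

Kővári–Sós–Turán: let r_1, ..., r_131 be the row sums and z = Σ r_i the total number of 1s. Each pair of columns can share at most one row with both entries 1 (else a 2×2 all-ones block appears), so Σ_i C(r_i, 2) ≤ C(114, 2) = 6441. By convexity Σ_i C(r_i, 2) ≥ 131·C(z/131, 2) = z(z − 131)/(2·131), giving z² − 131z − 131·114·113 ≤ 0 and hence z ≤ (1/2)[131 + √(17161 + 4·1687542)] = (1/2)[131 + √6767329] ≈ (1/2)(131 + 2601.409) = 1366.2045.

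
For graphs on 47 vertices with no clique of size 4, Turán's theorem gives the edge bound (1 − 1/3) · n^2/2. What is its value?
Turán density bound = (2/3) · 47^2/2 = 2209/3 ≈ 736.3333

Turán's theorem: ex(n, K_{r+1}) is achieved by the complete r-partite Turán graph T(n, r) with parts as balanced as possible, and is at most (1 − 1/r) · n^2/2. For r = 3, n = 47: the density bound is (2/3) · 2209/2 = 2209/3 ≈ 736.3333. The integer-valued extremum is e(T(47, 3)) = 736, which is strictly less than the density bound 2209/3 since 3 ∤ 47 (the parts of T(47, 3) cannot all be equal).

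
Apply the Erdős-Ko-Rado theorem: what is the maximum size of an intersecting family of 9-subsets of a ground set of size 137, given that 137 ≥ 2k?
max |F| = C(136, 8) = 2353351951665

The Erdős-Ko-Rado theorem states: for n ≥ 2k, an intersecting family of k-subsets of an n-element set has size at most C(n − 1, k − 1), with equality for 'star' families {A ⊆ [n] : |A| = k, i ∈ A} (fix an element i). For n = 137, k = 9: C(136, 8) = 2353351951665.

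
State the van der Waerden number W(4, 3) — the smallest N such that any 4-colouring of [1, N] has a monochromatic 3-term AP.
W(4, 3) = 76

W(4, 3) = 76. The lower bound W(4, 3) > 75 comes from an explicit good 4-colouring of [1, 75]; the upper bound W(4, 3) ≤ 76 was verified by exhaustive search over 4-colourings of [1, 76].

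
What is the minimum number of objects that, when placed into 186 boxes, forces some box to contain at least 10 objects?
n = (10 − 1)·186 + 1 = 1675

By the generalised pigeonhole principle, to guarantee some box contains ≥ r objects we need more than (r − 1) · k objects total. Threshold: n = (r − 1) · k + 1. With r = 10 and k = 186: n = 9 · 186 + 1 = 1674 + 1 = 1675. For n = 1674 = 9 · 186, we can put exactly 9 objects in every box, avoiding 10 in any single one — so 1675 is tight.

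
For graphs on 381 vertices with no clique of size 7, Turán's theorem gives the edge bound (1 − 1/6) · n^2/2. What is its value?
Turán density bound = (5/6) · 381^2/2 = 241935/4 ≈ 60483.75

Turán's theorem: ex(n, K_{r+1}) is achieved by the complete r-partite Turán graph T(n, r) with parts as balanced as possible, and is at most (1 − 1/r) · n^2/2. For r = 6, n = 381: the density bound is (5/6) · 145161/2 = 241935/4 ≈ 60483.75. The integer-valued extremum is e(T(381, 6)) = 60483, which is strictly less than the density bound 241935/4 since 6 ∤ 381 (the parts of T(381, 6) cannot all be equal).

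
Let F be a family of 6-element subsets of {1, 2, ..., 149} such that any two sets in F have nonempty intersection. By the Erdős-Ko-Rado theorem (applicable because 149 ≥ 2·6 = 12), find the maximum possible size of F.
max |F| = C(148, 5) = 552689424

Erdős-Ko-Rado (1961): when n ≥ 2k, max |F| = C(n−1, k−1). The bound is attained by the star {A : i ∈ A} for any fixed i ∈ [n]. Here C(149−1, 6−1) = C(148, 5) = 552689424.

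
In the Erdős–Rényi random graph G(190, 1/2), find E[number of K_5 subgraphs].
E[# K_5] = C(190, 5) · (1/2)^C(5, 2) = 1956800538 / 2^10 = 978400269/512 ≈ 1910938.025391

For each 5-subset S of vertices (there are C(190, 5) = 1956800538 such S), let X_S = 1 if S induces a K_5 (all C(5, 2) = 10 edges present). Then P(X_S = 1) = (1/2)^10 = 1/1024. By linearity of expectation, E[# K_5] = C(190, 5) · (1/2)^10 = 1956800538 / 1024 = 978400269/512 ≈ 1910938.025391.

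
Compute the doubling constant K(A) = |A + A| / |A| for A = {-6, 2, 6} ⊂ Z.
K = |A + A| / |A| = 6/3 = 2

Enumerate A + A = {a + b : a, b ∈ A}. With |A| = 3, there are |A|^2 = 9 ordered sum pairs; collecting distinct values, A + A = {-12, -4, 0, 4, 8, 12}, so |A + A| = 6. Thus K = 6/3 = 2. For comparison, the minimum possible |A + A| over all 3-element sets is 2·3 − 1 = 5 (so min K = 5/3), attained only by arithmetic progressions.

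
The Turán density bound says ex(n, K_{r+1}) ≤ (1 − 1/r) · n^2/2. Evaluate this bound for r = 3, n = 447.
Turán density bound = (2/3) · 447^2/2 = 66603

Turán's theorem: ex(n, K_{r+1}) is achieved by the complete r-partite Turán graph T(n, r) with parts as balanced as possible, and is at most (1 − 1/r) · n^2/2. For r = 3, n = 447: the density bound is (2/3) · 199809/2 = 66603. Since 3 ∣ 447, the Turán graph T(447, 3) has parts of equal size 149, and its edge count e(T(447, 3)) = 66603 attains the density bound exactly.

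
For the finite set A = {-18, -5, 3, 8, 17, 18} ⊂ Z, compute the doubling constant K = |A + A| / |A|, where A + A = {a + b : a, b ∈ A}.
K = |A + A| / |A| = 20/6 = 10/3

Enumerate A + A = {a + b : a, b ∈ A}. With |A| = 6, there are |A|^2 = 36 ordered sum pairs; collecting distinct values, A + A = {-36, -23, -15, -10, -2, -1, 0, 3, 6, 11, 12, 13, 16, 20, 21, 25, 26, 34, 35, 36}, so |A + A| = 20. Thus K = 20/6 = 10/3. For comparison, the minimum possible |A + A| over all 6-element sets is 2·6 − 1 = 11 (so min K = 11/6), attained only by arithmetic progressions.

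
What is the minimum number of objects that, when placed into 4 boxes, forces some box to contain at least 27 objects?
n = (27 − 1)·4 + 1 = 105

By the generalised pigeonhole principle, to guarantee some box contains ≥ r objects we need more than (r − 1) · k objects total. Threshold: n = (r − 1) · k + 1. With r = 27 and k = 4: n = 26 · 4 + 1 = 104 + 1 = 105. For n = 104 = 26 · 4, we can put exactly 26 objects in every box, avoiding 27 in any single one — so 105 is tight.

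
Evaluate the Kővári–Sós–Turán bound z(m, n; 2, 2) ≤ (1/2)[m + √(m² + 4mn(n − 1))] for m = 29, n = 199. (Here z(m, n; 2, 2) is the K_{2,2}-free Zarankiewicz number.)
z(29, 199; 2, 2) ≤ (1/2)[29 + √(29² + 4·29·199·198)] = (1/2)[29 + √4571473] = 1083.5502

Kővári–Sós–Turán: let r_1, ..., r_29 be the row sums and z = Σ r_i the total number of 1s. Each pair of columns can share at most one row with both entries 1 (else a 2×2 all-ones block appears), so Σ_i C(r_i, 2) ≤ C(199, 2) = 19701. By convexity Σ_i C(r_i, 2) ≥ 29·C(z/29, 2) = z(z − 29)/(2·29), giving z² − 29z − 29·199·198 ≤ 0 and hence z ≤ (1/2)[29 + √(841 + 4·1142658)] = (1/2)[29 + √4571473] ≈ (1/2)(29 + 2138.1003) = 1083.5502.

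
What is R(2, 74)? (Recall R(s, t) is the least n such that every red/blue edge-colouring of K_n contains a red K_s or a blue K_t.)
R(2, 74) = 74

R(2, k) = k for all k ≥ 2: in a 2-colouring of K_k, either some edge is red (a red K_2) or all edges are blue (a blue K_k). And K_{73} coloured all-blue has no blue K_74, so R(2, 74) > 73. Hence R(2, 74) = 74.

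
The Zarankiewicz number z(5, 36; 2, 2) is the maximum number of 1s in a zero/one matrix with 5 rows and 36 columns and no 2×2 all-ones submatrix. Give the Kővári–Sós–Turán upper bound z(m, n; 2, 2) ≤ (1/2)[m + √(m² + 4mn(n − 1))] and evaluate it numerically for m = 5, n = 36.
z(5, 36; 2, 2) ≤ (1/2)[5 + √(5² + 4·5·36·35)] = (1/2)[5 + √25225] = 81.9119

Kővári–Sós–Turán: let r_1, ..., r_5 be the row sums and z = Σ r_i the total number of 1s. Each pair of columns can share at most one row with both entries 1 (else a 2×2 all-ones block appears), so Σ_i C(r_i, 2) ≤ C(36, 2) = 630. By convexity Σ_i C(r_i, 2) ≥ 5·C(z/5, 2) = z(z − 5)/(2·5), giving z² − 5z − 5·36·35 ≤ 0 and hence z ≤ (1/2)[5 + √(25 + 4·6300)] = (1/2)[5 + √25225] ≈ (1/2)(5 + 158.8238) = 81.9119.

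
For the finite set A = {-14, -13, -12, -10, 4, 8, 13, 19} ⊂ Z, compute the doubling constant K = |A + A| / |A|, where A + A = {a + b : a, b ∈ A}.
K = |A + A| / |A| = 33/8

Enumerate A + A = {a + b : a, b ∈ A}. With |A| = 8, there are |A|^2 = 64 ordered sum pairs; collecting distinct values, A + A = {-28, -27, -26, -25, -24, -23, -22, -20, -10, -9, -8, -6, -5, -4, -2, -1, 0, 1, 3, 5, 6, 7, 8, 9, 12, 16, 17, 21, 23, 26, 27, 32, 38}, so |A + A| = 33. Thus K = 33/8. For comparison, the minimum possible |A + A| over all 8-element sets is 2·8 − 1 = 15 (so min K = 15/8), attained only by arithmetic progressions.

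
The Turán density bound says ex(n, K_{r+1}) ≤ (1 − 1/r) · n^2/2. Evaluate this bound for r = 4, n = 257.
Turán density bound = (3/4) · 257^2/2 = 198147/8 ≈ 24768.375

Turán's theorem: ex(n, K_{r+1}) is achieved by the complete r-partite Turán graph T(n, r) with parts as balanced as possible, and is at most (1 − 1/r) · n^2/2. For r = 4, n = 257: the density bound is (3/4) · 66049/2 = 198147/8 ≈ 24768.375. The integer-valued extremum is e(T(257, 4)) = 24768, which is strictly less than the density bound 198147/8 since 4 ∤ 257 (the parts of T(257, 4) cannot all be equal).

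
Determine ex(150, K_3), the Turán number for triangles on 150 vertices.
ex(150, K_3) = ⌊150^2/4⌋ = 5625

Mantel (1907): a triangle-free graph on n vertices has at most ⌊n^2/4⌋ edges, with equality for the complete bipartite graph K_{⌊n/2⌋, ⌈n/2⌉}. For n = 150: ⌊150^2/4⌋ = ⌊22500/4⌋ = 5625. The extremal graph is K_{75, 75}, which has 75·75 = 5625 edges.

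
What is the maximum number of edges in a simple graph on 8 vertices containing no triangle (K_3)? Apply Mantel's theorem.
ex(8, K_3) = ⌊8^2/4⌋ = 16

Mantel (1907): a triangle-free graph on n vertices has at most ⌊n^2/4⌋ edges, with equality for the complete bipartite graph K_{⌊n/2⌋, ⌈n/2⌉}. For n = 8: ⌊8^2/4⌋ = ⌊64/4⌋ = 16. The extremal graph is K_{4, 4}, which has 4·4 = 16 edges.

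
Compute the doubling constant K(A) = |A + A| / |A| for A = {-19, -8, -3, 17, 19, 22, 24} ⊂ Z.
K = |A + A| / |A| = 25/7

Enumerate A + A = {a + b : a, b ∈ A}. With |A| = 7, there are |A|^2 = 49 ordered sum pairs; collecting distinct values, A + A = {-38, -27, -22, -16, -11, -6, -2, 0, 3, 5, 9, 11, 14, 16, 19, 21, 34, 36, 38, 39, 41, 43, 44, 46, 48}, so |A + A| = 25. Thus K = 25/7. For comparison, the minimum possible |A + A| over all 7-element sets is 2·7 − 1 = 13 (so min K = 13/7), attained only by arithmetic progressions.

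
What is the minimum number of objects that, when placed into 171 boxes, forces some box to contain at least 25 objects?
n = (25 − 1)·171 + 1 = 4105

By the generalised pigeonhole principle, to guarantee some box contains ≥ r objects we need more than (r − 1) · k objects total. Threshold: n = (r − 1) · k + 1. With r = 25 and k = 171: n = 24 · 171 + 1 = 4104 + 1 = 4105. For n = 4104 = 24 · 171, we can put exactly 24 objects in every box, avoiding 25 in any single one — so 4105 is tight.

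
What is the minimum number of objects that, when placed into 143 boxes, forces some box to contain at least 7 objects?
n = (7 − 1)·143 + 1 = 859

By the generalised pigeonhole principle, to guarantee some box contains ≥ r objects we need more than (r − 1) · k objects total. Threshold: n = (r − 1) · k + 1. With r = 7 and k = 143: n = 6 · 143 + 1 = 858 + 1 = 859. For n = 858 = 6 · 143, we can put exactly 6 objects in every box, avoiding 7 in any single one — so 859 is tight.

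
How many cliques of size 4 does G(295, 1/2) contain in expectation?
E[# K_4] = C(295, 4) · (1/2)^C(4, 2) = 309177995 / 2^6 = 4830906.171875

For each 4-subset S of vertices (there are C(295, 4) = 309177995 such S), let X_S = 1 if S induces a K_4 (all C(4, 2) = 6 edges present). Then P(X_S = 1) = (1/2)^6 = 1/64. By linearity of expectation, E[# K_4] = C(295, 4) · (1/2)^6 = 309177995 / 64 = 4830906.171875.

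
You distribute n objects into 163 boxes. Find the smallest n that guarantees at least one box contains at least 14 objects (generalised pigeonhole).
n = (14 − 1)·163 + 1 = 2120

By the generalised pigeonhole principle, to guarantee some box contains ≥ r objects we need more than (r − 1) · k objects total. Threshold: n = (r − 1) · k + 1. With r = 14 and k = 163: n = 13 · 163 + 1 = 2119 + 1 = 2120. For n = 2119 = 13 · 163, we can put exactly 13 objects in every box, avoiding 14 in any single one — so 2120 is tight.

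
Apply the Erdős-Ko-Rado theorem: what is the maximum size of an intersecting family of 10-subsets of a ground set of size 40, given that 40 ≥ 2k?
max |F| = C(39, 9) = 211915132

Erdős-Ko-Rado (1961): when n ≥ 2k, max |F| = C(n−1, k−1). The bound is attained by the star {A : i ∈ A} for any fixed i ∈ [n]. Here C(40−1, 10−1) = C(39, 9) = 211915132.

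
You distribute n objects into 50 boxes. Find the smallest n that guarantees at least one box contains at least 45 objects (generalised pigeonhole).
n = (45 − 1)·50 + 1 = 2201

By the generalised pigeonhole principle, to guarantee some box contains ≥ r objects we need more than (r − 1) · k objects total. Threshold: n = (r − 1) · k + 1. With r = 45 and k = 50: n = 44 · 50 + 1 = 2200 + 1 = 2201. For n = 2200 = 44 · 50, we can put exactly 44 objects in every box, avoiding 45 in any single one — so 2201 is tight.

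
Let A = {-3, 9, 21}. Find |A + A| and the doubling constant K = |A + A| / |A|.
K = |A + A| / |A| = 5/3

Enumerate A + A = {a + b : a, b ∈ A}. With |A| = 3, there are |A|^2 = 9 ordered sum pairs; collecting distinct values, A + A = {-6, 6, 18, 30, 42}, so |A + A| = 5. Thus K = 5/3. Here |A + A| = 2|A| − 1 = 5, the minimum possible — so K = 5/3 is minimal, which holds iff A is an arithmetic progression.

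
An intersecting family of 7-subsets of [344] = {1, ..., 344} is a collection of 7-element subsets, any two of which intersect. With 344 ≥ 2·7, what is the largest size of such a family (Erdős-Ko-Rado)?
max |F| = C(343, 6) = 2164399496259

Erdős-Ko-Rado (1961): when n ≥ 2k, max |F| = C(n−1, k−1). The bound is attained by the star {A : i ∈ A} for any fixed i ∈ [n]. Here C(344−1, 7−1) = C(343, 6) = 2164399496259.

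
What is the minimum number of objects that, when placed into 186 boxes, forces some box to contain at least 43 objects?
n = (43 − 1)·186 + 1 = 7813

By the generalised pigeonhole principle, to guarantee some box contains ≥ r objects we need more than (r − 1) · k objects total. Threshold: n = (r − 1) · k + 1. With r = 43 and k = 186: n = 42 · 186 + 1 = 7812 + 1 = 7813. For n = 7812 = 42 · 186, we can put exactly 42 objects in every box, avoiding 43 in any single one — so 7813 is tight.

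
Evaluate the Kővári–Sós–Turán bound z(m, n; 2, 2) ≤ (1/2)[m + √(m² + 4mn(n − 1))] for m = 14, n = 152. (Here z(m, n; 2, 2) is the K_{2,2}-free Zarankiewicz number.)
z(14, 152; 2, 2) ≤ (1/2)[14 + √(14² + 4·14·152·151)] = (1/2)[14 + √1285508] = 573.9012

Kővári–Sós–Turán: let r_1, ..., r_14 be the row sums and z = Σ r_i the total number of 1s. Each pair of columns can share at most one row with both entries 1 (else a 2×2 all-ones block appears), so Σ_i C(r_i, 2) ≤ C(152, 2) = 11476. By convexity Σ_i C(r_i, 2) ≥ 14·C(z/14, 2) = z(z − 14)/(2·14), giving z² − 14z − 14·152·151 ≤ 0 and hence z ≤ (1/2)[14 + √(196 + 4·321328)] = (1/2)[14 + √1285508] ≈ (1/2)(14 + 1133.8025) = 573.9012.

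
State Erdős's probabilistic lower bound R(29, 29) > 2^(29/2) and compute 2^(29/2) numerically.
2^(29/2) = 23170.475; so R(29, 29) > 23170.475

Colour each edge of K_n uniformly at random with red/blue. The expected number of monochromatic K_29 is C(n, 29) · 2 · 2^(−C(29,2)). If C(n, 29) · 2^(1 − C(29,2)) < 1, then with positive probability no monochromatic K_29 exists, so R(29, 29) > n. The standard estimate C(n, 29) ≤ n^29/29! shows this inequality holds whenever n ≤ 2^(29/2) (since 29! · 2^(C(29,2) − 1) > 2^(29^2/2) ≥ n^29). Hence R(29, 29) > 2^(29/2) = 23170.475.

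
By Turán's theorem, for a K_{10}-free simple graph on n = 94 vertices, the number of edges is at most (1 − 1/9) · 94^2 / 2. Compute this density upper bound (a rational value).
Turán density bound = (8/9) · 94^2/2 = 35344/9 ≈ 3927.1111

Turán's theorem: ex(n, K_{r+1}) is achieved by the complete r-partite Turán graph T(n, r) with parts as balanced as possible, and is at most (1 − 1/r) · n^2/2. For r = 9, n = 94: the density bound is (8/9) · 8836/2 = 35344/9 ≈ 3927.1111. The integer-valued extremum is e(T(94, 9)) = 3926, which is strictly less than the density bound 35344/9 since 9 ∤ 94 (the parts of T(94, 9) cannot all be equal).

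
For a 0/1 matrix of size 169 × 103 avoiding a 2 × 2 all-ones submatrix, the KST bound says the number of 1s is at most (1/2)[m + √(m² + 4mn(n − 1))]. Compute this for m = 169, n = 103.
z(169, 103; 2, 2) ≤ (1/2)[169 + √(169² + 4·169·103·102)] = (1/2)[169 + √7130617] = 1419.6608

Kővári–Sós–Turán: let r_1, ..., r_169 be the row sums and z = Σ r_i the total number of 1s. Each pair of columns can share at most one row with both entries 1 (else a 2×2 all-ones block appears), so Σ_i C(r_i, 2) ≤ C(103, 2) = 5253. By convexity Σ_i C(r_i, 2) ≥ 169·C(z/169, 2) = z(z − 169)/(2·169), giving z² − 169z − 169·103·102 ≤ 0 and hence z ≤ (1/2)[169 + √(28561 + 4·1775514)] = (1/2)[169 + √7130617] ≈ (1/2)(169 + 2670.3215) = 1419.6608.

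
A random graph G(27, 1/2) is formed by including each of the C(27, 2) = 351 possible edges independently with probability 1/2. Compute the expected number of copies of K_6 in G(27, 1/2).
E[# K_6] = C(27, 6) · (1/2)^C(6, 2) = 296010 / 2^15 = 148005/16384 ≈ 9.033508

For each 6-subset S of vertices (there are C(27, 6) = 296010 such S), let X_S = 1 if S induces a K_6 (all C(6, 2) = 15 edges present). Then P(X_S = 1) = (1/2)^15 = 1/32768. By linearity of expectation, E[# K_6] = C(27, 6) · (1/2)^15 = 296010 / 32768 = 148005/16384 ≈ 9.033508.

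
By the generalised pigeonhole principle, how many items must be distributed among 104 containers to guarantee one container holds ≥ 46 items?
n = (46 − 1)·104 + 1 = 4681

By the generalised pigeonhole principle, to guarantee some box contains ≥ r objects we need more than (r − 1) · k objects total. Threshold: n = (r − 1) · k + 1. With r = 46 and k = 104: n = 45 · 104 + 1 = 4680 + 1 = 4681. For n = 4680 = 45 · 104, we can put exactly 45 objects in every box, avoiding 46 in any single one — so 4681 is tight.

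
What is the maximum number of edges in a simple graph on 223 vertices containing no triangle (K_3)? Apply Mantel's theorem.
ex(223, K_3) = ⌊223^2/4⌋ = 12432

Mantel (1907): a triangle-free graph on n vertices has at most ⌊n^2/4⌋ edges, with equality for the complete bipartite graph K_{⌊n/2⌋, ⌈n/2⌉}. For n = 223: ⌊223^2/4⌋ = ⌊49729/4⌋ = 12432. The extremal graph is K_{111, 112}, which has 111·112 = 12432 edges.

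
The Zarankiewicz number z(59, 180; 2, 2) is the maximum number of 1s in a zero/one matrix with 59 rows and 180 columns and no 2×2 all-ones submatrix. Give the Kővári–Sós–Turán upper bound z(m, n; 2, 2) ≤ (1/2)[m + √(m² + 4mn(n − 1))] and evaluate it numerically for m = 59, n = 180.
z(59, 180; 2, 2) ≤ (1/2)[59 + √(59² + 4·59·180·179)] = (1/2)[59 + √7607401] = 1408.5759

Kővári–Sós–Turán: let r_1, ..., r_59 be the row sums and z = Σ r_i the total number of 1s. Each pair of columns can share at most one row with both entries 1 (else a 2×2 all-ones block appears), so Σ_i C(r_i, 2) ≤ C(180, 2) = 16110. By convexity Σ_i C(r_i, 2) ≥ 59·C(z/59, 2) = z(z − 59)/(2·59), giving z² − 59z − 59·180·179 ≤ 0 and hence z ≤ (1/2)[59 + √(3481 + 4·1900980)] = (1/2)[59 + √7607401] ≈ (1/2)(59 + 2758.1517) = 1408.5759.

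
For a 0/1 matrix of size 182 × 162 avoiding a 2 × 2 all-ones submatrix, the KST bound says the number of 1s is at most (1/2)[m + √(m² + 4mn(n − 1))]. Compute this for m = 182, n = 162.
z(182, 162; 2, 2) ≤ (1/2)[182 + √(182² + 4·182·162·161)] = (1/2)[182 + √19020820] = 2271.6433

Kővári–Sós–Turán: let r_1, ..., r_182 be the row sums and z = Σ r_i the total number of 1s. Each pair of columns can share at most one row with both entries 1 (else a 2×2 all-ones block appears), so Σ_i C(r_i, 2) ≤ C(162, 2) = 13041. By convexity Σ_i C(r_i, 2) ≥ 182·C(z/182, 2) = z(z − 182)/(2·182), giving z² − 182z − 182·162·161 ≤ 0 and hence z ≤ (1/2)[182 + √(33124 + 4·4746924)] = (1/2)[182 + √19020820] ≈ (1/2)(182 + 4361.2865) = 2271.6433.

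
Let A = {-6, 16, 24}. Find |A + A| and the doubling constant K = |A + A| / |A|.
K = |A + A| / |A| = 6/3 = 2

Enumerate A + A = {a + b : a, b ∈ A}. With |A| = 3, there are |A|^2 = 9 ordered sum pairs; collecting distinct values, A + A = {-12, 10, 18, 32, 40, 48}, so |A + A| = 6. Thus K = 6/3 = 2. For comparison, the minimum possible |A + A| over all 3-element sets is 2·3 − 1 = 5 (so min K = 5/3), attained only by arithmetic progressions.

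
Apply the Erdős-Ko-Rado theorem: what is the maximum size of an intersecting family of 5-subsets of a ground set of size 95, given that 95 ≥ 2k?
max |F| = C(94, 4) = 3049501

The Erdős-Ko-Rado theorem states: for n ≥ 2k, an intersecting family of k-subsets of an n-element set has size at most C(n − 1, k − 1), with equality for 'star' families {A ⊆ [n] : |A| = k, i ∈ A} (fix an element i). For n = 95, k = 5: C(94, 4) = 3049501.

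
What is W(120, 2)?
W(120, 2) = 120 + 1 = 121

A 2-term AP is any pair of integers, so a monochromatic 2-AP exists iff some colour is used at least twice. With 120 colours, the colouring i ↦ i on {1, ..., 120} uses each colour once, avoiding any monochromatic pair, so W(120, 2) > 120. For {1, ..., 121}, pigeonhole forces two integers of the same colour, which form a monochromatic 2-AP. Hence W(120, 2) = 121.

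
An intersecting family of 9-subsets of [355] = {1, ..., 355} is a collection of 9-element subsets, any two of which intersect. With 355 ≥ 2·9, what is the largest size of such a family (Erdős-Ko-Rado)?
max |F| = C(354, 8) = 5648191513887780

The Erdős-Ko-Rado theorem states: for n ≥ 2k, an intersecting family of k-subsets of an n-element set has size at most C(n − 1, k − 1), with equality for 'star' families {A ⊆ [n] : |A| = k, i ∈ A} (fix an element i). For n = 355, k = 9: C(354, 8) = 5648191513887780.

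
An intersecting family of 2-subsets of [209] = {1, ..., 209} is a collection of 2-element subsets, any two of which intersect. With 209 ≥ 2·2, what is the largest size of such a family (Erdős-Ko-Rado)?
max |F| = C(208, 1) = 208

Erdős-Ko-Rado (1961): when n ≥ 2k, max |F| = C(n−1, k−1). The bound is attained by the star {A : i ∈ A} for any fixed i ∈ [n]. Here C(209−1, 2−1) = C(208, 1) = 208.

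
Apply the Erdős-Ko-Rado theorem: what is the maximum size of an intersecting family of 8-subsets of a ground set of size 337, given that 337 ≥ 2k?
max |F| = C(336, 7) = 90079147136880

Erdős-Ko-Rado (1961): when n ≥ 2k, max |F| = C(n−1, k−1). The bound is attained by the star {A : i ∈ A} for any fixed i ∈ [n]. Here C(337−1, 8−1) = C(336, 7) = 90079147136880.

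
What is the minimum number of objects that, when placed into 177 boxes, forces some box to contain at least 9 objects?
n = (9 − 1)·177 + 1 = 1417

By the generalised pigeonhole principle, to guarantee some box contains ≥ r objects we need more than (r − 1) · k objects total. Threshold: n = (r − 1) · k + 1. With r = 9 and k = 177: n = 8 · 177 + 1 = 1416 + 1 = 1417. For n = 1416 = 8 · 177, we can put exactly 8 objects in every box, avoiding 9 in any single one — so 1417 is tight.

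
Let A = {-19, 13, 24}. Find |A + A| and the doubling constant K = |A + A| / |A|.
K = |A + A| / |A| = 6/3 = 2

Enumerate A + A = {a + b : a, b ∈ A}. With |A| = 3, there are |A|^2 = 9 ordered sum pairs; collecting distinct values, A + A = {-38, -6, 5, 26, 37, 48}, so |A + A| = 6. Thus K = 6/3 = 2. For comparison, the minimum possible |A + A| over all 3-element sets is 2·3 − 1 = 5 (so min K = 5/3), attained only by arithmetic progressions.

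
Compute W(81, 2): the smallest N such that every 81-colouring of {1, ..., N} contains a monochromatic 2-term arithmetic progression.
W(81, 2) = 81 + 1 = 82

A 2-term AP is any pair of integers, so a monochromatic 2-AP exists iff some colour is used at least twice. With 81 colours, the colouring i ↦ i on {1, ..., 81} uses each colour once, avoiding any monochromatic pair, so W(81, 2) > 81. For {1, ..., 82}, pigeonhole forces two integers of the same colour, which form a monochromatic 2-AP. Hence W(81, 2) = 82.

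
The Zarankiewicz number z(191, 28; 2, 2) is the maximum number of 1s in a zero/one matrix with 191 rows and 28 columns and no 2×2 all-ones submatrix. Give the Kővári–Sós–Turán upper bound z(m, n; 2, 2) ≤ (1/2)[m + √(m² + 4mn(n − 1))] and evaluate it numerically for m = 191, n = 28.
z(191, 28; 2, 2) ≤ (1/2)[191 + √(191² + 4·191·28·27)] = (1/2)[191 + √614065] = 487.3115

Kővári–Sós–Turán: let r_1, ..., r_191 be the row sums and z = Σ r_i the total number of 1s. Each pair of columns can share at most one row with both entries 1 (else a 2×2 all-ones block appears), so Σ_i C(r_i, 2) ≤ C(28, 2) = 378. By convexity Σ_i C(r_i, 2) ≥ 191·C(z/191, 2) = z(z − 191)/(2·191), giving z² − 191z − 191·28·27 ≤ 0 and hence z ≤ (1/2)[191 + √(36481 + 4·144396)] = (1/2)[191 + √614065] ≈ (1/2)(191 + 783.623) = 487.3115.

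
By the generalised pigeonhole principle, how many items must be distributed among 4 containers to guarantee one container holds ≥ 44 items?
n = (44 − 1)·4 + 1 = 173

By the generalised pigeonhole principle, to guarantee some box contains ≥ r objects we need more than (r − 1) · k objects total. Threshold: n = (r − 1) · k + 1. With r = 44 and k = 4: n = 43 · 4 + 1 = 172 + 1 = 173. For n = 172 = 43 · 4, we can put exactly 43 objects in every box, avoiding 44 in any single one — so 173 is tight.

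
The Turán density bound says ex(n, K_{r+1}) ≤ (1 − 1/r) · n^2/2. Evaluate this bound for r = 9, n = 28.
Turán density bound = (8/9) · 28^2/2 = 3136/9 ≈ 348.4444

Turán's theorem: ex(n, K_{r+1}) is achieved by the complete r-partite Turán graph T(n, r) with parts as balanced as possible, and is at most (1 − 1/r) · n^2/2. For r = 9, n = 28: the density bound is (8/9) · 784/2 = 3136/9 ≈ 348.4444. The integer-valued extremum is e(T(28, 9)) = 348, which is strictly less than the density bound 3136/9 since 9 ∤ 28 (the parts of T(28, 9) cannot all be equal).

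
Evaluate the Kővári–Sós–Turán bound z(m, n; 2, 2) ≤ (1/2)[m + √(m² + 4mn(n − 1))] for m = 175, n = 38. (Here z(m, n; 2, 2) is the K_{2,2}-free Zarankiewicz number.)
z(175, 38; 2, 2) ≤ (1/2)[175 + √(175² + 4·175·38·37)] = (1/2)[175 + √1014825] = 591.1926

Kővári–Sós–Turán: let r_1, ..., r_175 be the row sums and z = Σ r_i the total number of 1s. Each pair of columns can share at most one row with both entries 1 (else a 2×2 all-ones block appears), so Σ_i C(r_i, 2) ≤ C(38, 2) = 703. By convexity Σ_i C(r_i, 2) ≥ 175·C(z/175, 2) = z(z − 175)/(2·175), giving z² − 175z − 175·38·37 ≤ 0 and hence z ≤ (1/2)[175 + √(30625 + 4·246050)] = (1/2)[175 + √1014825] ≈ (1/2)(175 + 1007.3852) = 591.1926.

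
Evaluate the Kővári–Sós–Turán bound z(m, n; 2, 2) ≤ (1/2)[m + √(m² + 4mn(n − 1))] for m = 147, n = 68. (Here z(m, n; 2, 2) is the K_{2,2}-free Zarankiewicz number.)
z(147, 68; 2, 2) ≤ (1/2)[147 + √(147² + 4·147·68·67)] = (1/2)[147 + √2700537] = 895.1655

Kővári–Sós–Turán: let r_1, ..., r_147 be the row sums and z = Σ r_i the total number of 1s. Each pair of columns can share at most one row with both entries 1 (else a 2×2 all-ones block appears), so Σ_i C(r_i, 2) ≤ C(68, 2) = 2278. By convexity Σ_i C(r_i, 2) ≥ 147·C(z/147, 2) = z(z − 147)/(2·147), giving z² − 147z − 147·68·67 ≤ 0 and hence z ≤ (1/2)[147 + √(21609 + 4·669732)] = (1/2)[147 + √2700537] ≈ (1/2)(147 + 1643.3311) = 895.1655.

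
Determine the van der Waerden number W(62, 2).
W(62, 2) = 62 + 1 = 63

A 2-term AP is any pair of integers, so a monochromatic 2-AP exists iff some colour is used at least twice. With 62 colours, the colouring i ↦ i on {1, ..., 62} uses each colour once, avoiding any monochromatic pair, so W(62, 2) > 62. For {1, ..., 63}, pigeonhole forces two integers of the same colour, which form a monochromatic 2-AP. Hence W(62, 2) = 63.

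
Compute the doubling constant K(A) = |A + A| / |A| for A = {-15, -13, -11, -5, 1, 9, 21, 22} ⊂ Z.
K = |A + A| / |A| = 32/8 = 4

Enumerate A + A = {a + b : a, b ∈ A}. With |A| = 8, there are |A|^2 = 64 ordered sum pairs; collecting distinct values, A + A = {-30, -28, -26, -24, -22, -20, -18, -16, -14, -12, -10, -6, -4, -2, 2, 4, 6, 7, 8, 9, 10, 11, 16, 17, 18, 22, 23, 30, 31, 42, 43, 44}, so |A + A| = 32. Thus K = 32/8 = 4. For comparison, the minimum possible |A + A| over all 8-element sets is 2·8 − 1 = 15 (so min K = 15/8), attained only by arithmetic progressions.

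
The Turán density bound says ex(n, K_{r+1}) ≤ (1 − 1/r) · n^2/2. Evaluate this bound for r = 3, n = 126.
Turán density bound = (2/3) · 126^2/2 = 5292

Turán's theorem: ex(n, K_{r+1}) is achieved by the complete r-partite Turán graph T(n, r) with parts as balanced as possible, and is at most (1 − 1/r) · n^2/2. For r = 3, n = 126: the density bound is (2/3) · 15876/2 = 5292. Since 3 ∣ 126, the Turán graph T(126, 3) has parts of equal size 42, and its edge count e(T(126, 3)) = 5292 attains the density bound exactly.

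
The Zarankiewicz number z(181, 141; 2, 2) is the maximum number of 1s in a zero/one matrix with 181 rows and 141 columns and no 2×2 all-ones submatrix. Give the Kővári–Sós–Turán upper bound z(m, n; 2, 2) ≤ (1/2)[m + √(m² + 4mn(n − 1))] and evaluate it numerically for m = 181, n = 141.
z(181, 141; 2, 2) ≤ (1/2)[181 + √(181² + 4·181·141·140)] = (1/2)[181 + √14324521] = 1982.8874

Kővári–Sós–Turán: let r_1, ..., r_181 be the row sums and z = Σ r_i the total number of 1s. Each pair of columns can share at most one row with both entries 1 (else a 2×2 all-ones block appears), so Σ_i C(r_i, 2) ≤ C(141, 2) = 9870. By convexity Σ_i C(r_i, 2) ≥ 181·C(z/181, 2) = z(z − 181)/(2·181), giving z² − 181z − 181·141·140 ≤ 0 and hence z ≤ (1/2)[181 + √(32761 + 4·3572940)] = (1/2)[181 + √14324521] ≈ (1/2)(181 + 3784.7749) = 1982.8874.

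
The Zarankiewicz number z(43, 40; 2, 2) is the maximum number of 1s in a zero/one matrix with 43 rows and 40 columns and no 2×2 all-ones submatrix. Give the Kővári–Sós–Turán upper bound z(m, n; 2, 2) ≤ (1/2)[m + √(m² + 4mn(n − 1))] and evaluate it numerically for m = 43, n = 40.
z(43, 40; 2, 2) ≤ (1/2)[43 + √(43² + 4·43·40·39)] = (1/2)[43 + √270169] = 281.3889

Kővári–Sós–Turán: let r_1, ..., r_43 be the row sums and z = Σ r_i the total number of 1s. Each pair of columns can share at most one row with both entries 1 (else a 2×2 all-ones block appears), so Σ_i C(r_i, 2) ≤ C(40, 2) = 780. By convexity Σ_i C(r_i, 2) ≥ 43·C(z/43, 2) = z(z − 43)/(2·43), giving z² − 43z − 43·40·39 ≤ 0 and hence z ≤ (1/2)[43 + √(1849 + 4·67080)] = (1/2)[43 + √270169] ≈ (1/2)(43 + 519.7778) = 281.3889.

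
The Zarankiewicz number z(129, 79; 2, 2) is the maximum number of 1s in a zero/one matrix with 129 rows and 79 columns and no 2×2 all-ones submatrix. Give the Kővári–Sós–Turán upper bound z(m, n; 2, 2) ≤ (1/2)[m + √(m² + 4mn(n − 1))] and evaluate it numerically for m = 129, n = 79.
z(129, 79; 2, 2) ≤ (1/2)[129 + √(129² + 4·129·79·78)] = (1/2)[129 + √3196233] = 958.4006

Kővári–Sós–Turán: let r_1, ..., r_129 be the row sums and z = Σ r_i the total number of 1s. Each pair of columns can share at most one row with both entries 1 (else a 2×2 all-ones block appears), so Σ_i C(r_i, 2) ≤ C(79, 2) = 3081. By convexity Σ_i C(r_i, 2) ≥ 129·C(z/129, 2) = z(z − 129)/(2·129), giving z² − 129z − 129·79·78 ≤ 0 and hence z ≤ (1/2)[129 + √(16641 + 4·794898)] = (1/2)[129 + √3196233] ≈ (1/2)(129 + 1787.8012) = 958.4006.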